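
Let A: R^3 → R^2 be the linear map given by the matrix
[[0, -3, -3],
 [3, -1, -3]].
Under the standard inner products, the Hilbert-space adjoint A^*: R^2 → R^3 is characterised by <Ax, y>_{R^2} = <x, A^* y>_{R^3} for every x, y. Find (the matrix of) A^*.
A^* = A^T =
[[0, 3],
 [-3, -1],
 [-3, -3]]

For real matrices with standard dot products, the defining identity <Ax, y> = <x, A^* y> gives (Ax)^T y = x^T (A^*) y, i.e. x^T A^T y = x^T (A^*) y. Since this holds for all x, y, we must have A^* = A^T. Therefore
A^* =
[[0, 3],
 [-3, -1],
 [-3, -3]].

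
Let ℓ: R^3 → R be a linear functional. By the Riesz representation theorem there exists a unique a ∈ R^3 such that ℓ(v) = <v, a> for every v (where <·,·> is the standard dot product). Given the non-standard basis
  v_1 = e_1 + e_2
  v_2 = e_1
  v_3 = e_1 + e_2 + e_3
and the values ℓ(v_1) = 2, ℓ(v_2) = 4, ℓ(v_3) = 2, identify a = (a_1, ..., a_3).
a = (4, -2, 0)

Write a = (a_1, ..., a_3) in the standard basis. For each basis vector v_i, ℓ(v_i) = <v_i, a> is a linear equation in the a_j's. Collect the n equations into a matrix system V a = ℓ, where row i of V is v_i (expressed in the standard basis). Since V is invertible (lower-triangular with 1s on the diagonal, up to permutation), solve by back-substitution:
  V =
[[1, 1, 0],
 [1, 0, 0],
 [1, 1, 1]]
  V a = (2, 4, 2)
Solving gives a = (4, -2, 0).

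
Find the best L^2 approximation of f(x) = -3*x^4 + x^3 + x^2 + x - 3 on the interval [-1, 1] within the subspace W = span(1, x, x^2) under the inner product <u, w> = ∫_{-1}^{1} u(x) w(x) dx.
g(x) = -11*x^2/7 + 8*x/5 - 96/35

The best approximation g ∈ W is the orthogonal projection of f onto W. Writing g = a_0 + a_1 x + a_2 x^2, the coefficients solve the normal equations G · a = b where
  G_{ij} = <φ_i, φ_j> and b_i = <f, φ_i>, with φ_0 = 1, φ_1 = x, φ_2 = x^2.
G =
  [2, 0, 2/3]
  [0, 2/3, 0]
  [2/3, 0, 2/5],
b = (-98/15, 16/15, -86/35).
Solving gives a_0 = -96/35, a_1 = 8/5, a_2 = -11/7, so
  g(x) = -11*x^2/7 + 8*x/5 - 96/35.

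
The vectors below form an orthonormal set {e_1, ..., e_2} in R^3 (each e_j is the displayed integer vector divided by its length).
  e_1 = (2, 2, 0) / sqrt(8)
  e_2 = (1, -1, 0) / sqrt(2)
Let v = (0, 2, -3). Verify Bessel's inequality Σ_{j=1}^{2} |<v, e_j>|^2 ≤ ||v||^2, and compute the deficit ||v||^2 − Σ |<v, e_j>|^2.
Σ |<v, e_j>|^2 = 4; ||v||^2 = 13; deficit = 9

Write each e_j = u_j / sqrt(<u_j, u_j>) where u_j is the displayed integer vector. Then <v, e_j> = <v, u_j> / sqrt(<u_j, u_j>), so |<v, e_j>|^2 = <v, u_j>^2 / <u_j, u_j>.
Coefficients: <v, e_1> = 4/sqrt(8), <v, e_2> = -2/sqrt(2).
Square and sum: Σ |<v, e_j>|^2 = 4.
Compute ||v||^2 = v·v = 13.
Deficit = 13 − 4 = 9 ≥ 0, confirming Bessel's inequality. (The deficit equals ||v − Σ <v,e_j> e_j||^2, the squared distance from v to span{e_j}.)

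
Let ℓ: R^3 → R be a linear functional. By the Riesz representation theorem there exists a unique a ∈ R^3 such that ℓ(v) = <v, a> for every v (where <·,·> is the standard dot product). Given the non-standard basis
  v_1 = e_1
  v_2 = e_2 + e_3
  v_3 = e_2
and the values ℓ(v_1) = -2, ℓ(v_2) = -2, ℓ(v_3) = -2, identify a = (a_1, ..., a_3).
a = (-2, -2, 0)

Write a = (a_1, ..., a_3) in the standard basis. For each basis vector v_i, ℓ(v_i) = <v_i, a> is a linear equation in the a_j's. Collect the n equations into a matrix system V a = ℓ, where row i of V is v_i (expressed in the standard basis). Since V is invertible (lower-triangular with 1s on the diagonal, up to permutation), solve by back-substitution:
  V =
[[1, 0, 0],
 [0, 1, 1],
 [0, 1, 0]]
  V a = (-2, -2, -2)
Solving gives a = (-2, -2, 0).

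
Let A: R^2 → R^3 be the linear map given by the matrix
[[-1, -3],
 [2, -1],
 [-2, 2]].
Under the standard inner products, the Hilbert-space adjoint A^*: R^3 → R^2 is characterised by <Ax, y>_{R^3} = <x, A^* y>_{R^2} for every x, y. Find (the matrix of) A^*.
A^* = A^T =
[[-1, 2, -2],
 [-3, -1, 2]]

For real matrices with standard dot products, the defining identity <Ax, y> = <x, A^* y> gives (Ax)^T y = x^T (A^*) y, i.e. x^T A^T y = x^T (A^*) y. Since this holds for all x, y, we must have A^* = A^T. Therefore
A^* =
[[-1, 2, -2],
 [-3, -1, 2]].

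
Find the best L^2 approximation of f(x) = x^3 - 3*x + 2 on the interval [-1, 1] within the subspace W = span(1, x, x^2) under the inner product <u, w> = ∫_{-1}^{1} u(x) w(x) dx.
g(x) = 2 - 12*x/5

The best approximation g ∈ W is the orthogonal projection of f onto W. Writing g = a_0 + a_1 x + a_2 x^2, the coefficients solve the normal equations G · a = b where
  G_{ij} = <φ_i, φ_j> and b_i = <f, φ_i>, with φ_0 = 1, φ_1 = x, φ_2 = x^2.
G =
  [2, 0, 2/3]
  [0, 2/3, 0]
  [2/3, 0, 2/5],
b = (4, -8/5, 4/3).
Solving gives a_0 = 2, a_1 = -12/5, a_2 = 0, so
  g(x) = 2 - 12*x/5.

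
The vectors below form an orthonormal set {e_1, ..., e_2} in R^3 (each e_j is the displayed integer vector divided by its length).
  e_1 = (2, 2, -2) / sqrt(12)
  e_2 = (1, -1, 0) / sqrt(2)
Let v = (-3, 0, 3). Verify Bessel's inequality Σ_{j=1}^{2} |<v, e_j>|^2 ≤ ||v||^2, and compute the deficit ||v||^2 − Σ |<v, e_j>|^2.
Σ |<v, e_j>|^2 = 33/2; ||v||^2 = 18; deficit = 3/2

Write each e_j = u_j / sqrt(<u_j, u_j>) where u_j is the displayed integer vector. Then <v, e_j> = <v, u_j> / sqrt(<u_j, u_j>), so |<v, e_j>|^2 = <v, u_j>^2 / <u_j, u_j>.
Coefficients: <v, e_1> = -12/sqrt(12), <v, e_2> = -3/sqrt(2).
Square and sum: Σ |<v, e_j>|^2 = 33/2.
Compute ||v||^2 = v·v = 18.
Deficit = 18 − 33/2 = 3/2 ≥ 0, confirming Bessel's inequality. (The deficit equals ||v − Σ <v,e_j> e_j||^2, the squared distance from v to span{e_j}.)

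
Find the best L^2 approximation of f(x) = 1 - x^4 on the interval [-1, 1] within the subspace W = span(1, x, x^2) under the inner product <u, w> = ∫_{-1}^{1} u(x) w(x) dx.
g(x) = 38/35 - 6*x^2/7

The best approximation g ∈ W is the orthogonal projection of f onto W. Writing g = a_0 + a_1 x + a_2 x^2, the coefficients solve the normal equations G · a = b where
  G_{ij} = <φ_i, φ_j> and b_i = <f, φ_i>, with φ_0 = 1, φ_1 = x, φ_2 = x^2.
G =
  [2, 0, 2/3]
  [0, 2/3, 0]
  [2/3, 0, 2/5],
b = (8/5, 0, 8/21).
Solving gives a_0 = 38/35, a_1 = 0, a_2 = -6/7, so
  g(x) = 38/35 - 6*x^2/7.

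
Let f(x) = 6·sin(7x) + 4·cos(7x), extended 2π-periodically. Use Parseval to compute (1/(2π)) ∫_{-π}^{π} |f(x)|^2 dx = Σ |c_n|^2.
Σ |c_n|^2 = 26

Expand |f|^2 and use orthogonality of {sin(nx), cos(mx)} on [-π, π]:
  ∫_{-π}^{π} sin(nx)^2 dx = π, ∫ cos(mx)^2 dx = π, and cross terms integrate to 0.
So ∫_{-π}^{π} f(x)^2 dx = 6^2 · π + 4^2 · π = (36 + 16)π.
Divide by 2π: (36 + 16)/2 = 26.
By Parseval, this equals Σ |c_n|^2.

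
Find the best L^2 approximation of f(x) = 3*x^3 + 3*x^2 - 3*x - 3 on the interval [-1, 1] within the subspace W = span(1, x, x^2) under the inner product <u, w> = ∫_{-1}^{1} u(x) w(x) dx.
g(x) = 3*x^2 - 6*x/5 - 3

The best approximation g ∈ W is the orthogonal projection of f onto W. Writing g = a_0 + a_1 x + a_2 x^2, the coefficients solve the normal equations G · a = b where
  G_{ij} = <φ_i, φ_j> and b_i = <f, φ_i>, with φ_0 = 1, φ_1 = x, φ_2 = x^2.
G =
  [2, 0, 2/3]
  [0, 2/3, 0]
  [2/3, 0, 2/5],
b = (-4, -4/5, -4/5).
Solving gives a_0 = -3, a_1 = -6/5, a_2 = 3, so
  g(x) = 3*x^2 - 6*x/5 - 3.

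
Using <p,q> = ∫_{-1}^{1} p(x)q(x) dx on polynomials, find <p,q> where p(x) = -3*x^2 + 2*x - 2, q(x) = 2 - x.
<p,q> = -40/3

Expand the product: p(x)·q(x) = 3*x^3 - 8*x^2 + 6*x - 4.
∫_{-1}^{1} of each monomial x^k gives [2/(k+1) if k even, 0 if k odd]. Integrating term-by-term (or equivalently evaluating the antiderivative F(x) = 3*x^4/4 - 8*x^3/3 + 3*x^2 - 4*x at the endpoints):
  F(1) − F(−1) = -35/12 − (125/12) = -40/3.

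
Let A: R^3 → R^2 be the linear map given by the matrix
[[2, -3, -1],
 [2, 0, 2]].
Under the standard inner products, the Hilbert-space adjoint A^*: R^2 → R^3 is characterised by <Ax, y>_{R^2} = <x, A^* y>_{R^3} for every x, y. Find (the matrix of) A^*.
A^* = A^T =
[[2, 2],
 [-3, 0],
 [-1, 2]]

For real matrices with standard dot products, the defining identity <Ax, y> = <x, A^* y> gives (Ax)^T y = x^T (A^*) y, i.e. x^T A^T y = x^T (A^*) y. Since this holds for all x, y, we must have A^* = A^T. Therefore
A^* =
[[2, 2],
 [-3, 0],
 [-1, 2]].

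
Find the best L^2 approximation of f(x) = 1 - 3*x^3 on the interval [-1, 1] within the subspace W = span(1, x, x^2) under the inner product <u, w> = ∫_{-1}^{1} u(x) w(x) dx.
g(x) = 1 - 9*x/5

The best approximation g ∈ W is the orthogonal projection of f onto W. Writing g = a_0 + a_1 x + a_2 x^2, the coefficients solve the normal equations G · a = b where
  G_{ij} = <φ_i, φ_j> and b_i = <f, φ_i>, with φ_0 = 1, φ_1 = x, φ_2 = x^2.
G =
  [2, 0, 2/3]
  [0, 2/3, 0]
  [2/3, 0, 2/5],
b = (2, -6/5, 2/3).
Solving gives a_0 = 1, a_1 = -9/5, a_2 = 0, so
  g(x) = 1 - 9*x/5.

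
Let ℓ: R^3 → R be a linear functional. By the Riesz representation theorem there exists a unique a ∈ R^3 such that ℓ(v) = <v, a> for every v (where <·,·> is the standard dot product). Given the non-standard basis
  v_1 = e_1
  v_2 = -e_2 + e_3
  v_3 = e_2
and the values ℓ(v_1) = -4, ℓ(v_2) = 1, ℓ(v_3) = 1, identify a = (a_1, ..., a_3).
a = (-4, 1, 2)

Write a = (a_1, ..., a_3) in the standard basis. For each basis vector v_i, ℓ(v_i) = <v_i, a> is a linear equation in the a_j's. Collect the n equations into a matrix system V a = ℓ, where row i of V is v_i (expressed in the standard basis). Since V is invertible (lower-triangular with 1s on the diagonal, up to permutation), solve by back-substitution:
  V =
[[1, 0, 0],
 [0, -1, 1],
 [0, 1, 0]]
  V a = (-4, 1, 1)
Solving gives a = (-4, 1, 2).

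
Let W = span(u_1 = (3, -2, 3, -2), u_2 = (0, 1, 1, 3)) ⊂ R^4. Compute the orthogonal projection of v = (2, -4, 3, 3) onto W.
proj_W(v) = (227/87, -161/261, 974/261, 425/261)

Set up U = [u_1 | ... | u_2] ∈ R^(4×2). The projector onto W = col(U) is P = U (U^T U)^(-1) U^T.
Compute U^T U =
  [26, -5]
  [-5, 11],
and U^T v = (17, 8).
Solve U^T U · c = U^T v for the coefficients: c = (227/261, 293/261). The projection is proj_W(v) = U c.
Check: (v - proj_W(v)) · u_1 = 0  (should be 0).
Check: (v - proj_W(v)) · u_2 = 0  (should be 0).
Result: proj_W(v) = (227/87, -161/261, 974/261, 425/261).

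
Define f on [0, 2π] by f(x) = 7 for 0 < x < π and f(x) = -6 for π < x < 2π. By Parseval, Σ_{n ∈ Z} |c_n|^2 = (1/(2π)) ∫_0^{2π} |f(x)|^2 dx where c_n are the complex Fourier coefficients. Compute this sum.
Σ |c_n|^2 = 85/2

Parseval equates the L^2 energy of f (normalised by 1/(2π)) with the ℓ^2 sum of its Fourier coefficients: (1/(2π)) ∫_0^{2π} |f|^2 = Σ |c_n|^2.
Compute the left side: (1/(2π)) [∫_0^π 7^2 dx + ∫_π^{2π} (-6)^2 dx] = (1/(2π)) · (49π + 36π) = (49 + 36)/2 = 85/2.
So Σ_{n ∈ Z} |c_n|^2 = 85/2.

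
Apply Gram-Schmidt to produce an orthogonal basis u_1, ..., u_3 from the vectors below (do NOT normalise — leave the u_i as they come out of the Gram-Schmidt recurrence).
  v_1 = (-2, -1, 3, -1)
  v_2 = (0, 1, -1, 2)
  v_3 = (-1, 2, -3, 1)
Orthogonal basis:
  u_1 = (-2, -1, 3, -1)
  u_2 = (-4/5, 3/5, 1/5, 8/5)
  u_3 = (-5/3, 5/6, -7/6, -1)

Apply the Gram-Schmidt recurrence
  u_1 = v_1
  u_i = v_i − Σ_{j<i} ((v_i · u_j) / (u_j · u_j)) · u_j.

Step by step this gives:
  u_1 = (-2, -1, 3, -1)
  u_2 = (-4/5, 3/5, 1/5, 8/5)
  u_3 = (-5/3, 5/6, -7/6, -1)

Orthogonality check:
  u_2 · u_1 = 0 (should be 0)
  u_3 · u_1 = 0 (should be 0)
  u_3 · u_2 = 0 (should be 0)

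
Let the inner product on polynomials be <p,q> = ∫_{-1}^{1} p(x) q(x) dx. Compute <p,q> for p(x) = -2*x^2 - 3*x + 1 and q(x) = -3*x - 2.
<p,q> = 14/3

Expand the product: p(x)·q(x) = 6*x^3 + 13*x^2 + 3*x - 2.
∫_{-1}^{1} of each monomial x^k gives [2/(k+1) if k even, 0 if k odd]. Integrating term-by-term (or equivalently evaluating the antiderivative F(x) = 3*x^4/2 + 13*x^3/3 + 3*x^2/2 - 2*x at the endpoints):
  F(1) − F(−1) = 16/3 − (2/3) = 14/3.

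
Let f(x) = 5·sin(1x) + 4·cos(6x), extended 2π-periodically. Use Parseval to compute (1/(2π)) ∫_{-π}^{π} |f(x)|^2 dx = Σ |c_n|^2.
Σ |c_n|^2 = 41/2

Expand |f|^2 and use orthogonality of {sin(nx), cos(mx)} on [-π, π]:
  ∫_{-π}^{π} sin(nx)^2 dx = π, ∫ cos(mx)^2 dx = π, and cross terms integrate to 0.
So ∫_{-π}^{π} f(x)^2 dx = 5^2 · π + 4^2 · π = (25 + 16)π.
Divide by 2π: (25 + 16)/2 = 41/2.
By Parseval, this equals Σ |c_n|^2.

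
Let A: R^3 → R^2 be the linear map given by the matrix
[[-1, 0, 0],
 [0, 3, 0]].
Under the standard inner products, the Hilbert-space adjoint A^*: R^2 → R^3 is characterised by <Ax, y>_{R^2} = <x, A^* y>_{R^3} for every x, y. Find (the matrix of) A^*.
A^* = A^T =
[[-1, 0],
 [0, 3],
 [0, 0]]

For real matrices with standard dot products, the defining identity <Ax, y> = <x, A^* y> gives (Ax)^T y = x^T (A^*) y, i.e. x^T A^T y = x^T (A^*) y. Since this holds for all x, y, we must have A^* = A^T. Therefore
A^* =
[[-1, 0],
 [0, 3],
 [0, 0]].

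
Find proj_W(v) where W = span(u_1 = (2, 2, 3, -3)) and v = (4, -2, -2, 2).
proj_W(v) = (-8/13, -8/13, -12/13, 12/13)

Set up U = [u_1 | ... | u_1] ∈ R^(4×1). The projector onto W = col(U) is P = U (U^T U)^(-1) U^T.
Compute U^T U =
  [26],
and U^T v = (-8).
Solve U^T U · c = U^T v for the coefficients: c = (-4/13). The projection is proj_W(v) = U c.
Check: (v - proj_W(v)) · u_1 = 0  (should be 0).
Result: proj_W(v) = (-8/13, -8/13, -12/13, 12/13).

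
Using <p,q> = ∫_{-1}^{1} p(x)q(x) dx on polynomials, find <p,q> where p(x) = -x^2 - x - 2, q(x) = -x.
<p,q> = 2/3

Expand the product: p(x)·q(x) = x^3 + x^2 + 2*x.
∫_{-1}^{1} of each monomial x^k gives [2/(k+1) if k even, 0 if k odd]. Integrating term-by-term (or equivalently evaluating the antiderivative F(x) = x^4/4 + x^3/3 + x^2 at the endpoints):
  F(1) − F(−1) = 19/12 − (11/12) = 2/3.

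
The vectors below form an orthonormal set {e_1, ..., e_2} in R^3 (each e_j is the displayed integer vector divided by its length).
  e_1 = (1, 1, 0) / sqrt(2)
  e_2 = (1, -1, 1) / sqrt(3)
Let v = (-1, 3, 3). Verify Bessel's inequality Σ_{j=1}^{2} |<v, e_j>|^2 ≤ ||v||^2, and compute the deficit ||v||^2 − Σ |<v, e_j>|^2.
Σ |<v, e_j>|^2 = 7/3; ||v||^2 = 19; deficit = 50/3

Write each e_j = u_j / sqrt(<u_j, u_j>) where u_j is the displayed integer vector. Then <v, e_j> = <v, u_j> / sqrt(<u_j, u_j>), so |<v, e_j>|^2 = <v, u_j>^2 / <u_j, u_j>.
Coefficients: <v, e_1> = 2/sqrt(2), <v, e_2> = -1/sqrt(3).
Square and sum: Σ |<v, e_j>|^2 = 7/3.
Compute ||v||^2 = v·v = 19.
Deficit = 19 − 7/3 = 50/3 ≥ 0, confirming Bessel's inequality. (The deficit equals ||v − Σ <v,e_j> e_j||^2, the squared distance from v to span{e_j}.)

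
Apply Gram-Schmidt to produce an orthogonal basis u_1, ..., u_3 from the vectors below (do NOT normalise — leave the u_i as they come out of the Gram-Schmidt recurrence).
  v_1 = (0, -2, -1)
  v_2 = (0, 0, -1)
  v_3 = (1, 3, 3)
Orthogonal basis:
  u_1 = (0, -2, -1)
  u_2 = (0, 2/5, -4/5)
  u_3 = (1, 0, 0)

Apply the Gram-Schmidt recurrence
  u_1 = v_1
  u_i = v_i − Σ_{j<i} ((v_i · u_j) / (u_j · u_j)) · u_j.

Step by step this gives:
  u_1 = (0, -2, -1)
  u_2 = (0, 2/5, -4/5)
  u_3 = (1, 0, 0)

Orthogonality check:
  u_2 · u_1 = 0 (should be 0)
  u_3 · u_1 = 0 (should be 0)
  u_3 · u_2 = 0 (should be 0)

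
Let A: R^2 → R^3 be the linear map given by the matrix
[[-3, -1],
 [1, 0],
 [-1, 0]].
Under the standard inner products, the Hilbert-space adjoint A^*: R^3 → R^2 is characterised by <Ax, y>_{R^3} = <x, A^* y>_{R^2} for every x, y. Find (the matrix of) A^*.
A^* = A^T =
[[-3, 1, -1],
 [-1, 0, 0]]

For real matrices with standard dot products, the defining identity <Ax, y> = <x, A^* y> gives (Ax)^T y = x^T (A^*) y, i.e. x^T A^T y = x^T (A^*) y. Since this holds for all x, y, we must have A^* = A^T. Therefore
A^* =
[[-3, 1, -1],
 [-1, 0, 0]].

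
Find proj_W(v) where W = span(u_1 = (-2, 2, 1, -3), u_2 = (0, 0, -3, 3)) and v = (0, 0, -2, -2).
proj_W(v) = (-4/5, 4/5, -2/5, -2/5)

Set up U = [u_1 | ... | u_2] ∈ R^(4×2). The projector onto W = col(U) is P = U (U^T U)^(-1) U^T.
Compute U^T U =
  [18, -12]
  [-12, 18],
and U^T v = (4, 0).
Solve U^T U · c = U^T v for the coefficients: c = (2/5, 4/15). The projection is proj_W(v) = U c.
Check: (v - proj_W(v)) · u_1 = 0  (should be 0).
Check: (v - proj_W(v)) · u_2 = 0  (should be 0).
Result: proj_W(v) = (-4/5, 4/5, -2/5, -2/5).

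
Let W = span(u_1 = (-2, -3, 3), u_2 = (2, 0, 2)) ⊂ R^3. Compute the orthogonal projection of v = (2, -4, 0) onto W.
proj_W(v) = (8/43, -42/43, 78/43)

Set up U = [u_1 | ... | u_2] ∈ R^(3×2). The projector onto W = col(U) is P = U (U^T U)^(-1) U^T.
Compute U^T U =
  [22, 2]
  [2, 8],
and U^T v = (8, 4).
Solve U^T U · c = U^T v for the coefficients: c = (14/43, 18/43). The projection is proj_W(v) = U c.
Check: (v - proj_W(v)) · u_1 = 0  (should be 0).
Check: (v - proj_W(v)) · u_2 = 0  (should be 0).
Result: proj_W(v) = (8/43, -42/43, 78/43).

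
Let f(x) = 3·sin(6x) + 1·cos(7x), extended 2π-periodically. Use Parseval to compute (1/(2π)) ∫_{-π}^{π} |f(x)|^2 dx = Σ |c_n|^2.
Σ |c_n|^2 = 5

Expand |f|^2 and use orthogonality of {sin(nx), cos(mx)} on [-π, π]:
  ∫_{-π}^{π} sin(nx)^2 dx = π, ∫ cos(mx)^2 dx = π, and cross terms integrate to 0.
So ∫_{-π}^{π} f(x)^2 dx = 3^2 · π + 1^2 · π = (9 + 1)π.
Divide by 2π: (9 + 1)/2 = 5.
By Parseval, this equals Σ |c_n|^2.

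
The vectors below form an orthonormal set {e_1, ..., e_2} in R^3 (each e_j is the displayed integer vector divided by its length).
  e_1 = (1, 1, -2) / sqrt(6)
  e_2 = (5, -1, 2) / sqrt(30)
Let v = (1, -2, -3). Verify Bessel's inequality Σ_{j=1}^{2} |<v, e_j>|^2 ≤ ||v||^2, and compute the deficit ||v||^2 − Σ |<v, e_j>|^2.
Σ |<v, e_j>|^2 = 21/5; ||v||^2 = 14; deficit = 49/5

Write each e_j = u_j / sqrt(<u_j, u_j>) where u_j is the displayed integer vector. Then <v, e_j> = <v, u_j> / sqrt(<u_j, u_j>), so |<v, e_j>|^2 = <v, u_j>^2 / <u_j, u_j>.
Coefficients: <v, e_1> = 5/sqrt(6), <v, e_2> = 1/sqrt(30).
Square and sum: Σ |<v, e_j>|^2 = 21/5.
Compute ||v||^2 = v·v = 14.
Deficit = 14 − 21/5 = 49/5 ≥ 0, confirming Bessel's inequality. (The deficit equals ||v − Σ <v,e_j> e_j||^2, the squared distance from v to span{e_j}.)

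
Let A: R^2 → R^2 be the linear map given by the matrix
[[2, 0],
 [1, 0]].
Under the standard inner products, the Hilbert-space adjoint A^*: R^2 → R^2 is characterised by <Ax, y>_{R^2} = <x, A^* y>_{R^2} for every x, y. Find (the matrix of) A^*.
A^* = A^T =
[[2, 1],
 [0, 0]]

For real matrices with standard dot products, the defining identity <Ax, y> = <x, A^* y> gives (Ax)^T y = x^T (A^*) y, i.e. x^T A^T y = x^T (A^*) y. Since this holds for all x, y, we must have A^* = A^T. Therefore
A^* =
[[2, 1],
 [0, 0]].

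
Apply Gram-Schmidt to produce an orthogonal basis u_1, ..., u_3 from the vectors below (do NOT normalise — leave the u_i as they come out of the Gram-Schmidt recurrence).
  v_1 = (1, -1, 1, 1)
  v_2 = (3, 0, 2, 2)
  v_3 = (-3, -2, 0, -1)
Orthogonal basis:
  u_1 = (1, -1, 1, 1)
  u_2 = (5/4, 7/4, 1/4, 1/4)
  u_3 = (-10/19, 5/19, 17/19, -2/19)

Apply the Gram-Schmidt recurrence
  u_1 = v_1
  u_i = v_i − Σ_{j<i} ((v_i · u_j) / (u_j · u_j)) · u_j.

Step by step this gives:
  u_1 = (1, -1, 1, 1)
  u_2 = (5/4, 7/4, 1/4, 1/4)
  u_3 = (-10/19, 5/19, 17/19, -2/19)

Orthogonality check:
  u_2 · u_1 = 0 (should be 0)
  u_3 · u_1 = 0 (should be 0)
  u_3 · u_2 = 0 (should be 0)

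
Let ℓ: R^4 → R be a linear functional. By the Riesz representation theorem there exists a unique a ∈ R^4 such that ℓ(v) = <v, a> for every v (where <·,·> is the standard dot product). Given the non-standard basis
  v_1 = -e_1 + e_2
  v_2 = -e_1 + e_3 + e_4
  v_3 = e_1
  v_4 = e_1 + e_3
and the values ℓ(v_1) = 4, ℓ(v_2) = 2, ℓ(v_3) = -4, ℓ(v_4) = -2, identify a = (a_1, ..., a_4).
a = (-4, 0, 2, -4)

Write a = (a_1, ..., a_4) in the standard basis. For each basis vector v_i, ℓ(v_i) = <v_i, a> is a linear equation in the a_j's. Collect the n equations into a matrix system V a = ℓ, where row i of V is v_i (expressed in the standard basis). Since V is invertible (lower-triangular with 1s on the diagonal, up to permutation), solve by back-substitution:
  V =
[[-1, 1, 0, 0],
 [-1, 0, 1, 1],
 [1, 0, 0, 0],
 [1, 0, 1, 0]]
  V a = (4, 2, -4, -2)
Solving gives a = (-4, 0, 2, -4).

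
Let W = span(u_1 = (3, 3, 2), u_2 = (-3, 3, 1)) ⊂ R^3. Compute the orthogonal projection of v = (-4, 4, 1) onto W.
proj_W(v) = (-93/23, 89/23, 29/23)

Set up U = [u_1 | ... | u_2] ∈ R^(3×2). The projector onto W = col(U) is P = U (U^T U)^(-1) U^T.
Compute U^T U =
  [22, 2]
  [2, 19],
and U^T v = (2, 25).
Solve U^T U · c = U^T v for the coefficients: c = (-2/69, 91/69). The projection is proj_W(v) = U c.
Check: (v - proj_W(v)) · u_1 = 0  (should be 0).
Check: (v - proj_W(v)) · u_2 = 0  (should be 0).
Result: proj_W(v) = (-93/23, 89/23, 29/23).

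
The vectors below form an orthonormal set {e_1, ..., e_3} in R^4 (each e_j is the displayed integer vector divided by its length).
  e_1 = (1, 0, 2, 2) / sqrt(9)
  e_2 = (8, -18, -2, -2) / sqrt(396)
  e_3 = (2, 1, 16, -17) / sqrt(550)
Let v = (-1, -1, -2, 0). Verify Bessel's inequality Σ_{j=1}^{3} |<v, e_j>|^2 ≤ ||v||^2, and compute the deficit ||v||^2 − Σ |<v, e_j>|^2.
Σ |<v, e_j>|^2 = 11/2; ||v||^2 = 6; deficit = 1/2

Write each e_j = u_j / sqrt(<u_j, u_j>) where u_j is the displayed integer vector. Then <v, e_j> = <v, u_j> / sqrt(<u_j, u_j>), so |<v, e_j>|^2 = <v, u_j>^2 / <u_j, u_j>.
Coefficients: <v, e_1> = -5/sqrt(9), <v, e_2> = 14/sqrt(396), <v, e_3> = -35/sqrt(550).
Square and sum: Σ |<v, e_j>|^2 = 11/2.
Compute ||v||^2 = v·v = 6.
Deficit = 6 − 11/2 = 1/2 ≥ 0, confirming Bessel's inequality. (The deficit equals ||v − Σ <v,e_j> e_j||^2, the squared distance from v to span{e_j}.)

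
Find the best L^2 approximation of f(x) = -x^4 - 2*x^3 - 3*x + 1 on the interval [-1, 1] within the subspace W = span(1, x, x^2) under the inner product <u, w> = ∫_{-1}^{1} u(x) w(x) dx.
g(x) = -6*x^2/7 - 21*x/5 + 38/35

The best approximation g ∈ W is the orthogonal projection of f onto W. Writing g = a_0 + a_1 x + a_2 x^2, the coefficients solve the normal equations G · a = b where
  G_{ij} = <φ_i, φ_j> and b_i = <f, φ_i>, with φ_0 = 1, φ_1 = x, φ_2 = x^2.
G =
  [2, 0, 2/3]
  [0, 2/3, 0]
  [2/3, 0, 2/5],
b = (8/5, -14/5, 8/21).
Solving gives a_0 = 38/35, a_1 = -21/5, a_2 = -6/7, so
  g(x) = -6*x^2/7 - 21*x/5 + 38/35.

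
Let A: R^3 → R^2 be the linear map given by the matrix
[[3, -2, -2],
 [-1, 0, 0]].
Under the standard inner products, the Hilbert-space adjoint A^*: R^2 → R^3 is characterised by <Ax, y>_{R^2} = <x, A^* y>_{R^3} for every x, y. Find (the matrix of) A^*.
A^* = A^T =
[[3, -1],
 [-2, 0],
 [-2, 0]]

For real matrices with standard dot products, the defining identity <Ax, y> = <x, A^* y> gives (Ax)^T y = x^T (A^*) y, i.e. x^T A^T y = x^T (A^*) y. Since this holds for all x, y, we must have A^* = A^T. Therefore
A^* =
[[3, -1],
 [-2, 0],
 [-2, 0]].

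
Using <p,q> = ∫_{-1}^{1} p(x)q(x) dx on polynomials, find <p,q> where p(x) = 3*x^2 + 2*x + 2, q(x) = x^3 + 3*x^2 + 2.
<p,q> = 102/5

Expand the product: p(x)·q(x) = 3*x^5 + 11*x^4 + 8*x^3 + 12*x^2 + 4*x + 4.
∫_{-1}^{1} of each monomial x^k gives [2/(k+1) if k even, 0 if k odd]. Integrating term-by-term (or equivalently evaluating the antiderivative F(x) = x^6/2 + 11*x^5/5 + 2*x^4 + 4*x^3 + 2*x^2 + 4*x at the endpoints):
  F(1) − F(−1) = 147/10 − (-57/10) = 102/5.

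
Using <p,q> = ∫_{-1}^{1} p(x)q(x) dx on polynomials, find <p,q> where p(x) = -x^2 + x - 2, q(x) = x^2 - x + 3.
<p,q> = -82/5

Expand the product: p(x)·q(x) = -x^4 + 2*x^3 - 6*x^2 + 5*x - 6.
∫_{-1}^{1} of each monomial x^k gives [2/(k+1) if k even, 0 if k odd]. Integrating term-by-term (or equivalently evaluating the antiderivative F(x) = -x^5/5 + x^4/2 - 2*x^3 + 5*x^2/2 - 6*x at the endpoints):
  F(1) − F(−1) = -26/5 − (56/5) = -82/5.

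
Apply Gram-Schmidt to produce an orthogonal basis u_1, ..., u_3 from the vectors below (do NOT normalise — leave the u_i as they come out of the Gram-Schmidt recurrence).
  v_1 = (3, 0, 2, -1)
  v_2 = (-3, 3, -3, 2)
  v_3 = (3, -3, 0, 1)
Orthogonal basis:
  u_1 = (3, 0, 2, -1)
  u_2 = (9/14, 3, -4/7, 11/14)
  u_3 = (243/145, -171/145, -216/145, 297/145)

Apply the Gram-Schmidt recurrence
  u_1 = v_1
  u_i = v_i − Σ_{j<i} ((v_i · u_j) / (u_j · u_j)) · u_j.

Step by step this gives:
  u_1 = (3, 0, 2, -1)
  u_2 = (9/14, 3, -4/7, 11/14)
  u_3 = (243/145, -171/145, -216/145, 297/145)

Orthogonality check:
  u_2 · u_1 = 0 (should be 0)
  u_3 · u_1 = 0 (should be 0)
  u_3 · u_2 = 0 (should be 0)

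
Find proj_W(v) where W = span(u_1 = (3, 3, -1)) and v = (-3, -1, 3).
proj_W(v) = (-45/19, -45/19, 15/19)

Set up U = [u_1 | ... | u_1] ∈ R^(3×1). The projector onto W = col(U) is P = U (U^T U)^(-1) U^T.
Compute U^T U =
  [19],
and U^T v = (-15).
Solve U^T U · c = U^T v for the coefficients: c = (-15/19). The projection is proj_W(v) = U c.
Check: (v - proj_W(v)) · u_1 = 0  (should be 0).
Result: proj_W(v) = (-45/19, -45/19, 15/19).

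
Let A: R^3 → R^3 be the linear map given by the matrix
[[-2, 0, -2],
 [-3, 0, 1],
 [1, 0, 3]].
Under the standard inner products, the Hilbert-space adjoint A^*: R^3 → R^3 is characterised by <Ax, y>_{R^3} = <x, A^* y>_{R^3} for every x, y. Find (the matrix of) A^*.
A^* = A^T =
[[-2, -3, 1],
 [0, 0, 0],
 [-2, 1, 3]]

For real matrices with standard dot products, the defining identity <Ax, y> = <x, A^* y> gives (Ax)^T y = x^T (A^*) y, i.e. x^T A^T y = x^T (A^*) y. Since this holds for all x, y, we must have A^* = A^T. Therefore
A^* =
[[-2, -3, 1],
 [0, 0, 0],
 [-2, 1, 3]].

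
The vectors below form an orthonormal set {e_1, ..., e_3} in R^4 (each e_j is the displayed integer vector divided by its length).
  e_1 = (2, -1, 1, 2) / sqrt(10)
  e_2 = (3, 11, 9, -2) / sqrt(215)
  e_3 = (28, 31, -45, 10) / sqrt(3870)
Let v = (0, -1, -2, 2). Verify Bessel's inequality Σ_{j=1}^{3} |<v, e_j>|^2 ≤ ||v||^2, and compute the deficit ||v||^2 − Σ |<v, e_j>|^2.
Σ |<v, e_j>|^2 = 341/45; ||v||^2 = 9; deficit = 64/45

Write each e_j = u_j / sqrt(<u_j, u_j>) where u_j is the displayed integer vector. Then <v, e_j> = <v, u_j> / sqrt(<u_j, u_j>), so |<v, e_j>|^2 = <v, u_j>^2 / <u_j, u_j>.
Coefficients: <v, e_1> = 3/sqrt(10), <v, e_2> = -33/sqrt(215), <v, e_3> = 79/sqrt(3870).
Square and sum: Σ |<v, e_j>|^2 = 341/45.
Compute ||v||^2 = v·v = 9.
Deficit = 9 − 341/45 = 64/45 ≥ 0, confirming Bessel's inequality. (The deficit equals ||v − Σ <v,e_j> e_j||^2, the squared distance from v to span{e_j}.)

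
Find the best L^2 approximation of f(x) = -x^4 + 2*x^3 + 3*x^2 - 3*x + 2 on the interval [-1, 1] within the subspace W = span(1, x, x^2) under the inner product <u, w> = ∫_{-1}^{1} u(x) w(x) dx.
g(x) = 15*x^2/7 - 9*x/5 + 73/35

The best approximation g ∈ W is the orthogonal projection of f onto W. Writing g = a_0 + a_1 x + a_2 x^2, the coefficients solve the normal equations G · a = b where
  G_{ij} = <φ_i, φ_j> and b_i = <f, φ_i>, with φ_0 = 1, φ_1 = x, φ_2 = x^2.
G =
  [2, 0, 2/3]
  [0, 2/3, 0]
  [2/3, 0, 2/5],
b = (28/5, -6/5, 236/105).
Solving gives a_0 = 73/35, a_1 = -9/5, a_2 = 15/7, so
  g(x) = 15*x^2/7 - 9*x/5 + 73/35.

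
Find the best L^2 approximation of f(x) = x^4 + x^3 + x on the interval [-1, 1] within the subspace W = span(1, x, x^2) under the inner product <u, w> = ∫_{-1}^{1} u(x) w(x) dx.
g(x) = 6*x^2/7 + 8*x/5 - 3/35

The best approximation g ∈ W is the orthogonal projection of f onto W. Writing g = a_0 + a_1 x + a_2 x^2, the coefficients solve the normal equations G · a = b where
  G_{ij} = <φ_i, φ_j> and b_i = <f, φ_i>, with φ_0 = 1, φ_1 = x, φ_2 = x^2.
G =
  [2, 0, 2/3]
  [0, 2/3, 0]
  [2/3, 0, 2/5],
b = (2/5, 16/15, 2/7).
Solving gives a_0 = -3/35, a_1 = 8/5, a_2 = 6/7, so
  g(x) = 6*x^2/7 + 8*x/5 - 3/35.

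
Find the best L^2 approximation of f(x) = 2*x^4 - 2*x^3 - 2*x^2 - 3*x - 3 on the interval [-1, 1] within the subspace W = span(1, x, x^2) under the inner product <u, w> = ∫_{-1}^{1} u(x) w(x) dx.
g(x) = -2*x^2/7 - 21*x/5 - 111/35

The best approximation g ∈ W is the orthogonal projection of f onto W. Writing g = a_0 + a_1 x + a_2 x^2, the coefficients solve the normal equations G · a = b where
  G_{ij} = <φ_i, φ_j> and b_i = <f, φ_i>, with φ_0 = 1, φ_1 = x, φ_2 = x^2.
G =
  [2, 0, 2/3]
  [0, 2/3, 0]
  [2/3, 0, 2/5],
b = (-98/15, -14/5, -78/35).
Solving gives a_0 = -111/35, a_1 = -21/5, a_2 = -2/7, so
  g(x) = -2*x^2/7 - 21*x/5 - 111/35.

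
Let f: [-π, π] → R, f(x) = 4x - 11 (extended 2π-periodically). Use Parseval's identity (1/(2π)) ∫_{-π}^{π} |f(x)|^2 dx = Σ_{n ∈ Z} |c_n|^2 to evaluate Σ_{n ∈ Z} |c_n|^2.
Σ |c_n|^2 = 16π^2/3 + 121

Expand and integrate term by term over [-π, π]:
  ∫ (4x)^2 dx = 16·(2π^3/3); ∫ 2·4·(-11)·x dx = 0 (odd integrand); ∫ (-11)^2 dx = 121·2π.
So (1/(2π)) ∫_{-π}^{π} (4x - 11)^2 dx = 16π^2/3 + 121 = 16π^2/3 + 121.
Parseval ⇒ Σ |c_n|^2 = 16π^2/3 + 121.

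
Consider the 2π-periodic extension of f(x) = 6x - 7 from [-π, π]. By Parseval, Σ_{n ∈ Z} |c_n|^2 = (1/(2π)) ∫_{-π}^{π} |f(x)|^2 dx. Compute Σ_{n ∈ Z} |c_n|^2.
Σ |c_n|^2 = 12π^2 + 49

Expand and integrate term by term over [-π, π]:
  ∫ (6x)^2 dx = 36·(2π^3/3); ∫ 2·6·(-7)·x dx = 0 (odd integrand); ∫ (-7)^2 dx = 49·2π.
So (1/(2π)) ∫_{-π}^{π} (6x - 7)^2 dx = 36π^2/3 + 49 = 12π^2 + 49.
Parseval ⇒ Σ |c_n|^2 = 12π^2 + 49.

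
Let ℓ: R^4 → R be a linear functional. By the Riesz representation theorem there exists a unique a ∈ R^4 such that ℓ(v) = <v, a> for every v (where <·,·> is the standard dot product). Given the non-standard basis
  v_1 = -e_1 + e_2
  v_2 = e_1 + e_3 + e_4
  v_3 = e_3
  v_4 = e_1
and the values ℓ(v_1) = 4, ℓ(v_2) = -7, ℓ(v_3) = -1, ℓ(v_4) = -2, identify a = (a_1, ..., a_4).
a = (-2, 2, -1, -4)

Write a = (a_1, ..., a_4) in the standard basis. For each basis vector v_i, ℓ(v_i) = <v_i, a> is a linear equation in the a_j's. Collect the n equations into a matrix system V a = ℓ, where row i of V is v_i (expressed in the standard basis). Since V is invertible (lower-triangular with 1s on the diagonal, up to permutation), solve by back-substitution:
  V =
[[-1, 1, 0, 0],
 [1, 0, 1, 1],
 [0, 0, 1, 0],
 [1, 0, 0, 0]]
  V a = (4, -7, -1, -2)
Solving gives a = (-2, 2, -1, -4).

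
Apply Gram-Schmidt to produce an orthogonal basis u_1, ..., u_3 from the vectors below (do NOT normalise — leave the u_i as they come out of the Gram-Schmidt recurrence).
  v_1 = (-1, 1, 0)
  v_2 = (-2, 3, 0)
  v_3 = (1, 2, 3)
Orthogonal basis:
  u_1 = (-1, 1, 0)
  u_2 = (1/2, 1/2, 0)
  u_3 = (0, 0, 3)

Apply the Gram-Schmidt recurrence
  u_1 = v_1
  u_i = v_i − Σ_{j<i} ((v_i · u_j) / (u_j · u_j)) · u_j.

Step by step this gives:
  u_1 = (-1, 1, 0)
  u_2 = (1/2, 1/2, 0)
  u_3 = (0, 0, 3)

Orthogonality check:
  u_2 · u_1 = 0 (should be 0)
  u_3 · u_1 = 0 (should be 0)
  u_3 · u_2 = 0 (should be 0)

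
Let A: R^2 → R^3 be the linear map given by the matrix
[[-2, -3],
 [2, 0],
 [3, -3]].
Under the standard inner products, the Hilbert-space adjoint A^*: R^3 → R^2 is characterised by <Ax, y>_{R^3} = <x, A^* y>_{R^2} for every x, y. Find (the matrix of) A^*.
A^* = A^T =
[[-2, 2, 3],
 [-3, 0, -3]]

For real matrices with standard dot products, the defining identity <Ax, y> = <x, A^* y> gives (Ax)^T y = x^T (A^*) y, i.e. x^T A^T y = x^T (A^*) y. Since this holds for all x, y, we must have A^* = A^T. Therefore
A^* =
[[-2, 2, 3],
 [-3, 0, -3]].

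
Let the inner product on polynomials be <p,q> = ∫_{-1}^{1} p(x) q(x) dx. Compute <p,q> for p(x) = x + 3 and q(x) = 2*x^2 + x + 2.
<p,q> = 50/3

Expand the product: p(x)·q(x) = 2*x^3 + 7*x^2 + 5*x + 6.
∫_{-1}^{1} of each monomial x^k gives [2/(k+1) if k even, 0 if k odd]. Integrating term-by-term (or equivalently evaluating the antiderivative F(x) = x^4/2 + 7*x^3/3 + 5*x^2/2 + 6*x at the endpoints):
  F(1) − F(−1) = 34/3 − (-16/3) = 50/3.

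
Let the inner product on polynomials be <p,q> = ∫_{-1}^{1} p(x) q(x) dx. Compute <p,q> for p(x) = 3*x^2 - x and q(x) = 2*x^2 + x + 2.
<p,q> = 86/15

Expand the product: p(x)·q(x) = 6*x^4 + x^3 + 5*x^2 - 2*x.
∫_{-1}^{1} of each monomial x^k gives [2/(k+1) if k even, 0 if k odd]. Integrating term-by-term (or equivalently evaluating the antiderivative F(x) = 6*x^5/5 + x^4/4 + 5*x^3/3 - x^2 at the endpoints):
  F(1) − F(−1) = 127/60 − (-217/60) = 86/15.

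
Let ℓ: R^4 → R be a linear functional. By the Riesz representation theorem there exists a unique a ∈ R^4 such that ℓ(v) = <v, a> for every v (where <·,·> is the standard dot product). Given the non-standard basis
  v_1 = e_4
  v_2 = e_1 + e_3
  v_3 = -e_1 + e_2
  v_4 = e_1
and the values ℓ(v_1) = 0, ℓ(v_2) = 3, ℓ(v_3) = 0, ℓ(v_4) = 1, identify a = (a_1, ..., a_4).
a = (1, 1, 2, 0)

Write a = (a_1, ..., a_4) in the standard basis. For each basis vector v_i, ℓ(v_i) = <v_i, a> is a linear equation in the a_j's. Collect the n equations into a matrix system V a = ℓ, where row i of V is v_i (expressed in the standard basis). Since V is invertible (lower-triangular with 1s on the diagonal, up to permutation), solve by back-substitution:
  V =
[[0, 0, 0, 1],
 [1, 0, 1, 0],
 [-1, 1, 0, 0],
 [1, 0, 0, 0]]
  V a = (0, 3, 0, 1)
Solving gives a = (1, 1, 2, 0).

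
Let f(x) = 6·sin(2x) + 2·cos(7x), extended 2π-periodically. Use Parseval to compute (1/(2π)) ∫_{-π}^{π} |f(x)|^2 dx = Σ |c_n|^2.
Σ |c_n|^2 = 20

Expand |f|^2 and use orthogonality of {sin(nx), cos(mx)} on [-π, π]:
  ∫_{-π}^{π} sin(nx)^2 dx = π, ∫ cos(mx)^2 dx = π, and cross terms integrate to 0.
So ∫_{-π}^{π} f(x)^2 dx = 6^2 · π + 2^2 · π = (36 + 4)π.
Divide by 2π: (36 + 4)/2 = 20.
By Parseval, this equals Σ |c_n|^2.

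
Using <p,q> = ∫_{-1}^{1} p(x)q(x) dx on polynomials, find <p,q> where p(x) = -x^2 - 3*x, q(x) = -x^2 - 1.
<p,q> = 16/15

Expand the product: p(x)·q(x) = x^4 + 3*x^3 + x^2 + 3*x.
∫_{-1}^{1} of each monomial x^k gives [2/(k+1) if k even, 0 if k odd]. Integrating term-by-term (or equivalently evaluating the antiderivative F(x) = x^5/5 + 3*x^4/4 + x^3/3 + 3*x^2/2 at the endpoints):
  F(1) − F(−1) = 167/60 − (103/60) = 16/15.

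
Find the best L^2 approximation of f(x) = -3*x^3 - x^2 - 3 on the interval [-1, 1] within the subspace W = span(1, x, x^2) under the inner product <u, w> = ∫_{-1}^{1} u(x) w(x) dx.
g(x) = -x^2 - 9*x/5 - 3

The best approximation g ∈ W is the orthogonal projection of f onto W. Writing g = a_0 + a_1 x + a_2 x^2, the coefficients solve the normal equations G · a = b where
  G_{ij} = <φ_i, φ_j> and b_i = <f, φ_i>, with φ_0 = 1, φ_1 = x, φ_2 = x^2.
G =
  [2, 0, 2/3]
  [0, 2/3, 0]
  [2/3, 0, 2/5],
b = (-20/3, -6/5, -12/5).
Solving gives a_0 = -3, a_1 = -9/5, a_2 = -1, so
  g(x) = -x^2 - 9*x/5 - 3.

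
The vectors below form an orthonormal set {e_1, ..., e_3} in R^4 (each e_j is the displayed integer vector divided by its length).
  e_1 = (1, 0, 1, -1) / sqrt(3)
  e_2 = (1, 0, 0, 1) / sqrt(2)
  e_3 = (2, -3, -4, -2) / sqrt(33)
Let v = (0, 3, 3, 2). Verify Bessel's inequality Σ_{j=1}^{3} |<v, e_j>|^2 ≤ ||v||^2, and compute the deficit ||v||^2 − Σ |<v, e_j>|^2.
Σ |<v, e_j>|^2 = 234/11; ||v||^2 = 22; deficit = 8/11

Write each e_j = u_j / sqrt(<u_j, u_j>) where u_j is the displayed integer vector. Then <v, e_j> = <v, u_j> / sqrt(<u_j, u_j>), so |<v, e_j>|^2 = <v, u_j>^2 / <u_j, u_j>.
Coefficients: <v, e_1> = 1/sqrt(3), <v, e_2> = 2/sqrt(2), <v, e_3> = -25/sqrt(33).
Square and sum: Σ |<v, e_j>|^2 = 234/11.
Compute ||v||^2 = v·v = 22.
Deficit = 22 − 234/11 = 8/11 ≥ 0, confirming Bessel's inequality. (The deficit equals ||v − Σ <v,e_j> e_j||^2, the squared distance from v to span{e_j}.)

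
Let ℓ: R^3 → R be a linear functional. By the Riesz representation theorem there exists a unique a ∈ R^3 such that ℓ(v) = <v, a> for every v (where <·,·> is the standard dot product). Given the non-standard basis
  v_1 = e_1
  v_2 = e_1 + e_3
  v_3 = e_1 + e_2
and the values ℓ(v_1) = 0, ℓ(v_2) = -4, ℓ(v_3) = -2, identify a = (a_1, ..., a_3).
a = (0, -2, -4)

Write a = (a_1, ..., a_3) in the standard basis. For each basis vector v_i, ℓ(v_i) = <v_i, a> is a linear equation in the a_j's. Collect the n equations into a matrix system V a = ℓ, where row i of V is v_i (expressed in the standard basis). Since V is invertible (lower-triangular with 1s on the diagonal, up to permutation), solve by back-substitution:
  V =
[[1, 0, 0],
 [1, 0, 1],
 [1, 1, 0]]
  V a = (0, -4, -2)
Solving gives a = (0, -2, -4).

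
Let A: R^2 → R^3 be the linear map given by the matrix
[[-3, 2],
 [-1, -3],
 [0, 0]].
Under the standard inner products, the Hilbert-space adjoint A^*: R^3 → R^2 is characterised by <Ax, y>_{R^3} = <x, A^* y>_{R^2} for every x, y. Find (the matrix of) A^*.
A^* = A^T =
[[-3, -1, 0],
 [2, -3, 0]]

For real matrices with standard dot products, the defining identity <Ax, y> = <x, A^* y> gives (Ax)^T y = x^T (A^*) y, i.e. x^T A^T y = x^T (A^*) y. Since this holds for all x, y, we must have A^* = A^T. Therefore
A^* =
[[-3, -1, 0],
 [2, -3, 0]].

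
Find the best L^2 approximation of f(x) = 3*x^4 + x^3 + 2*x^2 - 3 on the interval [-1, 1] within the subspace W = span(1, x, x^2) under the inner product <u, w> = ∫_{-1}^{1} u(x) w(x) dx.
g(x) = 32*x^2/7 + 3*x/5 - 114/35

The best approximation g ∈ W is the orthogonal projection of f onto W. Writing g = a_0 + a_1 x + a_2 x^2, the coefficients solve the normal equations G · a = b where
  G_{ij} = <φ_i, φ_j> and b_i = <f, φ_i>, with φ_0 = 1, φ_1 = x, φ_2 = x^2.
G =
  [2, 0, 2/3]
  [0, 2/3, 0]
  [2/3, 0, 2/5],
b = (-52/15, 2/5, -12/35).
Solving gives a_0 = -114/35, a_1 = 3/5, a_2 = 32/7, so
  g(x) = 32*x^2/7 + 3*x/5 - 114/35.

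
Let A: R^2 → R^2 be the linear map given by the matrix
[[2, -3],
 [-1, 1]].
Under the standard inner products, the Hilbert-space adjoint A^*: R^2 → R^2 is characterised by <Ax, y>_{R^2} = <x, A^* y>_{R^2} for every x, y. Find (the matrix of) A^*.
A^* = A^T =
[[2, -1],
 [-3, 1]]

For real matrices with standard dot products, the defining identity <Ax, y> = <x, A^* y> gives (Ax)^T y = x^T (A^*) y, i.e. x^T A^T y = x^T (A^*) y. Since this holds for all x, y, we must have A^* = A^T. Therefore
A^* =
[[2, -1],
 [-3, 1]].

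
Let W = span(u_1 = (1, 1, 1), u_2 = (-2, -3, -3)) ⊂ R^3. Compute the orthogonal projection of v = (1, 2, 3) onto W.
proj_W(v) = (1, 5/2, 5/2)

Set up U = [u_1 | ... | u_2] ∈ R^(3×2). The projector onto W = col(U) is P = U (U^T U)^(-1) U^T.
Compute U^T U =
  [3, -8]
  [-8, 22],
and U^T v = (6, -17).
Solve U^T U · c = U^T v for the coefficients: c = (-2, -3/2). The projection is proj_W(v) = U c.
Check: (v - proj_W(v)) · u_1 = 0  (should be 0).
Check: (v - proj_W(v)) · u_2 = 0  (should be 0).
Result: proj_W(v) = (1, 5/2, 5/2).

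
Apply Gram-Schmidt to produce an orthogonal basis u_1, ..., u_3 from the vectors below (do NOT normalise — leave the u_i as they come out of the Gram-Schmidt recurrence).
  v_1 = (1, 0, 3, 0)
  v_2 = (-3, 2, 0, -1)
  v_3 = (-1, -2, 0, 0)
Orthogonal basis:
  u_1 = (1, 0, 3, 0)
  u_2 = (-27/10, 2, 9/10, -1)
  u_3 = (-153/131, -236/131, 51/131, -13/131)

Apply the Gram-Schmidt recurrence
  u_1 = v_1
  u_i = v_i − Σ_{j<i} ((v_i · u_j) / (u_j · u_j)) · u_j.

Step by step this gives:
  u_1 = (1, 0, 3, 0)
  u_2 = (-27/10, 2, 9/10, -1)
  u_3 = (-153/131, -236/131, 51/131, -13/131)

Orthogonality check:
  u_2 · u_1 = 0 (should be 0)
  u_3 · u_1 = 0 (should be 0)
  u_3 · u_2 = 0 (should be 0)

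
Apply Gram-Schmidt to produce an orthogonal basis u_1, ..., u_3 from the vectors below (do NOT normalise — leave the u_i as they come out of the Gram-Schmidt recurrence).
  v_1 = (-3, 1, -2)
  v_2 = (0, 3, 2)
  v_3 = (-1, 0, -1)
Orthogonal basis:
  u_1 = (-3, 1, -2)
  u_2 = (-3/14, 43/14, 13/7)
  u_3 = (8/181, 6/181, -9/181)

Apply the Gram-Schmidt recurrence
  u_1 = v_1
  u_i = v_i − Σ_{j<i} ((v_i · u_j) / (u_j · u_j)) · u_j.

Step by step this gives:
  u_1 = (-3, 1, -2)
  u_2 = (-3/14, 43/14, 13/7)
  u_3 = (8/181, 6/181, -9/181)

Orthogonality check:
  u_2 · u_1 = 0 (should be 0)
  u_3 · u_1 = 0 (should be 0)
  u_3 · u_2 = 0 (should be 0)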